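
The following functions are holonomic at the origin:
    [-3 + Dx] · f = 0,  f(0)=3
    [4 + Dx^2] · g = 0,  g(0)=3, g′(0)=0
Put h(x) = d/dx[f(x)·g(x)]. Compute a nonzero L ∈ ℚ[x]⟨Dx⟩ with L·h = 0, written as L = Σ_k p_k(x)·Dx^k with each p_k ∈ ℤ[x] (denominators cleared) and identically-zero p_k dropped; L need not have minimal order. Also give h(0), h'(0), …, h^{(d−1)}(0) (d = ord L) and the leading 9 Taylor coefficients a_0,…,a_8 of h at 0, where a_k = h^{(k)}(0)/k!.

L = 13 - 6·Dx + Dx^2  (order 2).
h: a_k = 27, 45, -81/2, -357/2, -1791/8, -1221/8, -4449/80, -239/560, 56403/4480, …
ICs: h(0) = 27, h′(0) = 45.

f: a_k = 3, 9, 27/2, 27/2, 81/8, 243/40, 243/80, 729/560, 2187/4480, …
g: a_k = 3, 0, -6, 0, 2, 0, -4/15, 0, 2/105, …
f·g: L₀ = L_f ⊗_s L_g, ord ≤ 1·2.
h=h₀': d/dx-closure on L₀ ⇒ L.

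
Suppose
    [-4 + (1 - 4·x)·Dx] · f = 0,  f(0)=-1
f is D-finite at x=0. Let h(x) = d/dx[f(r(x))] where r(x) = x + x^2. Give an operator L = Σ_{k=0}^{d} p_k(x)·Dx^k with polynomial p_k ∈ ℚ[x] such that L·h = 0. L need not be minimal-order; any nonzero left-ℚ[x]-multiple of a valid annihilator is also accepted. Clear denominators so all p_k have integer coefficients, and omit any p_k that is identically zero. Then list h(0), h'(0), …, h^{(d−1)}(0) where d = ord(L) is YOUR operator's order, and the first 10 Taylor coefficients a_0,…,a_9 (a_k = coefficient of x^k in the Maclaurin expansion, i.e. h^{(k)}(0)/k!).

f: a_k = -1, -4, -16, -64, -256, -1024, -4096, -16384, -65536, -262144, …
Change of var in L_f (x↦r) gives L₀.
Differentiate: ansatz ord ≤ ord L₀ ⇒ L.
L = (10 + 24·x + 24·x^2) + (-1 + 2·x + 12·x^2 + 8·x^3)·Dx  (order 1).
h: a_k = -4, -40, -288, -1856, -11200, -64896, -365568, -2017280, -10957824, -58787840, …
ICs: h(0) = -4.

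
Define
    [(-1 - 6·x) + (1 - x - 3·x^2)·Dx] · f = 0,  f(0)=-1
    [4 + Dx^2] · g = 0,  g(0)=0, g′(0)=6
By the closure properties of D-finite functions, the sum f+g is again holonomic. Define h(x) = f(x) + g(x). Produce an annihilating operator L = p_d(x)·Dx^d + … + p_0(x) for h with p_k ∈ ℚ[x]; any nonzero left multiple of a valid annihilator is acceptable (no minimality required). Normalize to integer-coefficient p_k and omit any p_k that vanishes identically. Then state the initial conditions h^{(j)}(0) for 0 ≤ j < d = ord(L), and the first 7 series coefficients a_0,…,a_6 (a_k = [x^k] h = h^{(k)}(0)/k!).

f: a_k = -1, -1, -4, -7, -19, -40, -97, …
g: a_k = 0, 6, 0, -4, 0, 4/5, 0, …
f+g: L₀ = lclm(L_f,L_g), ord ≤ 1+2.
L = (92 + 608·x + 512·x^2 + 1104·x^3 + 360·x^4 + 432·x^5) + (-24 + 4·x + 24·x^2 + 80·x^3 + 180·x^4 + 216·x^5 + 216·x^6)·Dx + (23 + 152·x + 128·x^2 + 276·x^3 + 90·x^4 + 108·x^5)·Dx^2 + (-6 + x + 6·x^2 + 20·x^3 + 45·x^4 + 54·x^5 + 54·x^6)·Dx^3  (order 3).
h: a_k = -1, 5, -4, -11, -19, -196/5, -97, …
ICs: h(0) = -1, h′(0) = 5, h′′(0) = -8.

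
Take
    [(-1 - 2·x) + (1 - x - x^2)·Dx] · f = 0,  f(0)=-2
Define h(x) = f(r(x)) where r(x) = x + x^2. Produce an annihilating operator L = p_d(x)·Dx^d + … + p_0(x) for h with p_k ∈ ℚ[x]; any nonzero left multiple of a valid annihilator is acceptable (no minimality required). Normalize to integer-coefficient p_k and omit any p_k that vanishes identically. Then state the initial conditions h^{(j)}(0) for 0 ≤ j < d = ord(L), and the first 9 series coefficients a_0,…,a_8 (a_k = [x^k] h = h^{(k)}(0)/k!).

f: a_k = -2, -2, -4, -6, -10, -16, -26, -42, -68, …
h₀=f(r): pull back L_f along r ⇒ L₀.
L = (1 + 4·x + 6·x^2 + 4·x^3) + (-1 + x + 2·x^2 + 2·x^3 + x^4)·Dx  (order 1).
h: a_k = -2, -2, -6, -14, -32, -74, -172, -398, -922, …
ICs: h(0) = -2.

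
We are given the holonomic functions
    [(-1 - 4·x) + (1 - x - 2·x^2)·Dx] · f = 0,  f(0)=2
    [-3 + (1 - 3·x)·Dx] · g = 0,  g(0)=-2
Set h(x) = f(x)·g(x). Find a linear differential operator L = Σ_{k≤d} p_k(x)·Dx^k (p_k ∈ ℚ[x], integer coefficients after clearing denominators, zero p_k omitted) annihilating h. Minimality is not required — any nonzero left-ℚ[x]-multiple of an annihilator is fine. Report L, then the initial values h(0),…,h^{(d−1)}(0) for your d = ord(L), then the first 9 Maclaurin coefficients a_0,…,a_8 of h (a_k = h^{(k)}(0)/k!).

f: a_k = 2, 2, 6, 10, 22, 42, 86, 170, 342, …
g: a_k = -2, -6, -18, -54, -162, -486, -1458, -4374, -13122, …
Sym-product of L_f,L_g gives L₀ (≤ ord 1).
L = (-4 + 2·x + 18·x^2) + (1 - 4·x + x^2 + 6·x^3)·Dx  (order 1).
h: a_k = -4, -16, -60, -200, -644, -2016, -6220, -19000, -57684, …
ICs: h(0) = -4.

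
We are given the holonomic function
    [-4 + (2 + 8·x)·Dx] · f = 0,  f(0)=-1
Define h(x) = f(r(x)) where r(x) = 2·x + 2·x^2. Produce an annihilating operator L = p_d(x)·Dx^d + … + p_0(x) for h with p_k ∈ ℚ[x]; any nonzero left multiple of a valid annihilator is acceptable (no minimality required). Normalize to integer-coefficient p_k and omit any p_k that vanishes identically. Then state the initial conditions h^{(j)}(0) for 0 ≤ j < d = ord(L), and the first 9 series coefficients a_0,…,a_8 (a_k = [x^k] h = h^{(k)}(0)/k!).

L = (-4 - 8·x) + (1 + 8·x + 8·x^2)·Dx  (order 1).
h: a_k = -1, -4, 4, -16, 72, -352, 1824, -9856, 54944, …
ICs: h(0) = -1.

f: a_k = -1, -2, 2, -4, 10, -28, 84, -264, 858, …
h₀=f(r): pull back L_f along r ⇒ L₀.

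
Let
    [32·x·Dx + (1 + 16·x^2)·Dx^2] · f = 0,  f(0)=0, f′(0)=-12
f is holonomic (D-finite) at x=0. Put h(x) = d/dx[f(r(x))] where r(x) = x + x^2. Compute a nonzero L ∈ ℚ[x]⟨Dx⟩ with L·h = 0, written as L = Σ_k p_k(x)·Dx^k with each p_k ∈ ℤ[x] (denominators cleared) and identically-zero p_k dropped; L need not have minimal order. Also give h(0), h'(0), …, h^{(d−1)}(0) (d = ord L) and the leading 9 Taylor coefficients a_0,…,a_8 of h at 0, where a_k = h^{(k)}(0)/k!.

L = (-2 + 32·x + 128·x^2 + 192·x^3 + 96·x^4) + (1 + 2·x + 16·x^2 + 64·x^3 + 80·x^4 + 32·x^5)·Dx  (order 1).
h: a_k = -12, -24, 192, 768, -2112, -18048, 6144, 344064, 513024, …
ICs: h(0) = -12.

f: a_k = 0, -12, 0, 64, 0, -3072/5, 0, 49152/7, 0, …
Change of var in L_f (x↦r) gives L₀.
h₀' ⇒ L via d/dx closure of L₀.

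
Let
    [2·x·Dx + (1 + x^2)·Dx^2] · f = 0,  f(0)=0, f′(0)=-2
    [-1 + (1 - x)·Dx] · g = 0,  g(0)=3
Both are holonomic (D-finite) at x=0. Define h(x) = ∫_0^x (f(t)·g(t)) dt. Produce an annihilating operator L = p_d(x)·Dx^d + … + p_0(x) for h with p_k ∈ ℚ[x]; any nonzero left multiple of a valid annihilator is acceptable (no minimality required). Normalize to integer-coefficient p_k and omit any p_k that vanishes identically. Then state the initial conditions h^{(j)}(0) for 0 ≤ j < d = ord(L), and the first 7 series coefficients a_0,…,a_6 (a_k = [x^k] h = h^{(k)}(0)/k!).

L = 2·x·Dx + (2 - 2·x + 4·x^2)·Dx^2 + (-1 + x - x^2 + x^3)·Dx^3  (order 3).
h: a_k = 0, 0, -3, -2, -1, -4/5, -13/15, …
ICs: h(0) = 0, h′(0) = 0, h′′(0) = -6.

f: a_k = 0, -2, 0, 2/3, 0, -2/5, 0, …
g: a_k = 3, 3, 3, 3, 3, 3, 3, …
h₀=f·g: eliminate ⇒ L₀, order ≤ 2·1.
Integrate: L := L₀·Dx.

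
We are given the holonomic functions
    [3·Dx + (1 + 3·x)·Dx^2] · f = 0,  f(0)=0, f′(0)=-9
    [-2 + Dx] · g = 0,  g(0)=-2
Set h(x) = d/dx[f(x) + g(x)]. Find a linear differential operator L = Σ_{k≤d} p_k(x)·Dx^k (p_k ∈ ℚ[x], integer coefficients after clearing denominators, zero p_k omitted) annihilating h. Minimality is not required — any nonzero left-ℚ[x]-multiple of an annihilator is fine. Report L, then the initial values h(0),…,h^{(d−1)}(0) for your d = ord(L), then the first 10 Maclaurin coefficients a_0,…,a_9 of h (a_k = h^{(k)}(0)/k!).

f: a_k = 0, -9, 27/2, -27, 243/4, -729/5, 729/2, -6561/7, 19683/8, -6561, …
g: a_k = -2, -4, -4, -8/3, -4/3, -8/15, -8/45, -16/315, -4/315, -8/2835, …
f+g: L₀ = lclm(L_f,L_g), ord ≤ 2+1.
h₀' ⇒ L via d/dx closure of L₀.
L = (-48 - 36·x) + (14 - 24·x - 36·x^2)·Dx + (5 + 21·x + 18·x^2)·Dx^2  (order 2).
h: a_k = -13, 19, -89, 713/3, -2195/3, 32789/15, -295261/45, 6200113/315, -18600443/315, 502211729/2835, …
ICs: h(0) = -13, h′(0) = 19.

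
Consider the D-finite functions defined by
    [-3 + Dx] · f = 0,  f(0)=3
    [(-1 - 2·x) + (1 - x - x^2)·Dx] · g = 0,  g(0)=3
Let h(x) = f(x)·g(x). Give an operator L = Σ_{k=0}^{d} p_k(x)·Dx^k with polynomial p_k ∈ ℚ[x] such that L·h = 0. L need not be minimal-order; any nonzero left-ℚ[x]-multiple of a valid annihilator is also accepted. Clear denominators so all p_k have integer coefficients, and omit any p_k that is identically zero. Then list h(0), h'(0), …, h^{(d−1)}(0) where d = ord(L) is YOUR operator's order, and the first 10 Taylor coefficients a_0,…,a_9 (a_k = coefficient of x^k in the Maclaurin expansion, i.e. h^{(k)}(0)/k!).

L = (4 - x - 3·x^2) + (-1 + x + x^2)·Dx  (order 1).
h: a_k = 9, 36, 171/2, 162, 2223/8, 4581/10, 59607/80, 168993/140, 8752329/4480, 3540573/1120, …
ICs: h(0) = 9.

f: a_k = 3, 9, 27/2, 27/2, 81/8, 243/40, 243/80, 729/560, 2187/4480, 729/4480, …
g: a_k = 3, 3, 6, 9, 15, 24, 39, 63, 102, 165, …
Sym-product of L_f,L_g gives L₀ (≤ ord 1).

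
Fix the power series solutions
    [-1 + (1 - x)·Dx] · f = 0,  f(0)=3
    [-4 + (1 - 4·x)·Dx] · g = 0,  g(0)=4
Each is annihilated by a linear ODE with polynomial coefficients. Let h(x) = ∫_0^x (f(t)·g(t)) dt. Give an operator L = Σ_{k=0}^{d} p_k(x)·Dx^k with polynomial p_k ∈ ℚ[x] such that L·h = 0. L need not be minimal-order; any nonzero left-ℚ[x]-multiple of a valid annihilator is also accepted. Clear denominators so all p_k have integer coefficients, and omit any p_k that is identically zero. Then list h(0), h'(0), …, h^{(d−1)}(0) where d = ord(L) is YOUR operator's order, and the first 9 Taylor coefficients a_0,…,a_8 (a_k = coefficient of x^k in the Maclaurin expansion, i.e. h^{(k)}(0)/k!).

L = (-5 + 8·x)·Dx + (1 - 5·x + 4·x^2)·Dx^2  (order 2).
h: a_k = 0, 12, 30, 84, 255, 4092/5, 2730, 65532/7, 65535/2, …
ICs: h(0) = 0, h′(0) = 12.

f: a_k = 3, 3, 3, 3, 3, 3, 3, 3, 3, …
g: a_k = 4, 16, 64, 256, 1024, 4096, 16384, 65536, 262144, …
f·g: L₀ = L_f ⊗_s L_g, ord ≤ 1·1.
∫: right-multiply L₀ by Dx.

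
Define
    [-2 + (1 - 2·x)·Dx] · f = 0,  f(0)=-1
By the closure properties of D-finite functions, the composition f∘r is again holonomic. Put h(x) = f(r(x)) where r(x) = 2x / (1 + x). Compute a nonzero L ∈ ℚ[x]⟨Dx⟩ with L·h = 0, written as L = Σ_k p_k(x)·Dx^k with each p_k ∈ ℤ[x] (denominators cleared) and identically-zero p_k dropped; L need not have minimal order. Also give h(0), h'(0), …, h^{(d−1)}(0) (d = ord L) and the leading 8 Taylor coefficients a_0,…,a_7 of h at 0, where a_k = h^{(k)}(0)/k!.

f: a_k = -1, -2, -4, -8, -16, -32, -64, -128, …
h₀=f(r): pull back L_f along r ⇒ L₀.
L = 4 + (-1 + 2·x + 3·x^2)·Dx  (order 1).
h: a_k = -1, -4, -12, -36, -108, -324, -972, -2916, …
ICs: h(0) = -1.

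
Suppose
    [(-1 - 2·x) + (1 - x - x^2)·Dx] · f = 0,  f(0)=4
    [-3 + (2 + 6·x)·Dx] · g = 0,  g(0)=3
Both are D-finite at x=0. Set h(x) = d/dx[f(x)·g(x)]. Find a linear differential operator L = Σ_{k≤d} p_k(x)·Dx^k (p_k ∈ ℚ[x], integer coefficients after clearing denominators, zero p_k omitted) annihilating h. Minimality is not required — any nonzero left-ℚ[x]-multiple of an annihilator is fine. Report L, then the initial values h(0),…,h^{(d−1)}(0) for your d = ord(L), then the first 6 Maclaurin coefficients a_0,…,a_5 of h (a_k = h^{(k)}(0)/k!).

L = (19 + 186·x + 321·x^2 + 210·x^3 + 135·x^4) + (-10 - 34·x - 6·x^2 + 50·x^3 + 114·x^4 + 54·x^5)·Dx  (order 1).
h: a_k = 30, 57, 945/4, 2217/8, 72885/64, 90351/128, …
ICs: h(0) = 30.

f: a_k = 4, 4, 8, 12, 20, 32, …
g: a_k = 3, 9/2, -27/8, 81/16, -1215/128, 5103/256, …
L₀ := L_f ⊗_s L_g (sym. prod.), ord ≤ 1.
Derive L from L₀ (diff closure).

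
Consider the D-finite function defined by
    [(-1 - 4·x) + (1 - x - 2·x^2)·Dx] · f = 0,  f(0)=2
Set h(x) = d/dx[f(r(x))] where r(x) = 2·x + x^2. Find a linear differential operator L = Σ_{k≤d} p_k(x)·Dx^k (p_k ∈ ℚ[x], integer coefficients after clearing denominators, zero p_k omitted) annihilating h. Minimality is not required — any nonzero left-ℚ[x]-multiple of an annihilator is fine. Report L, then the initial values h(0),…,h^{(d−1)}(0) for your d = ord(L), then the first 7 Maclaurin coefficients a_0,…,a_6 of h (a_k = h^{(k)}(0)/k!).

L = (13 + 52·x + 186·x^2 + 160·x^3 + 40·x^4) + (-1 - 5·x + 26·x^2 + 62·x^3 + 40·x^4 + 8·x^5)·Dx  (order 1).
h: a_k = 4, 52, 312, 1912, 10540, 56412, 292656, …
ICs: h(0) = 4.

f: a_k = 2, 2, 6, 10, 22, 42, 86, …
h₀=f(r): pull back L_f along r ⇒ L₀.
Differentiate: ansatz ord ≤ ord L₀ ⇒ L.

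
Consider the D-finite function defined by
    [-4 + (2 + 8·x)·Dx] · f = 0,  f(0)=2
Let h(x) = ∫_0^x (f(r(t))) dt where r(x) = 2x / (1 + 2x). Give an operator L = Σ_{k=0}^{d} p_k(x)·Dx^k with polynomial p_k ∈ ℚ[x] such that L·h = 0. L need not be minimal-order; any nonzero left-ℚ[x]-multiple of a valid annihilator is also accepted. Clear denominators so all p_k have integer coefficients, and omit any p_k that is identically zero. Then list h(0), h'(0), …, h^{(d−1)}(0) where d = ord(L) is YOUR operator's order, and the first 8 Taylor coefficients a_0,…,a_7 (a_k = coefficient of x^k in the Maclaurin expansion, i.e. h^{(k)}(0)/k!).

L = -4·Dx + (1 + 12·x + 20·x^2)·Dx^2  (order 2).
h: a_k = 0, 2, 4, -32/3, 40, -192, 1088, -48128/7, …
ICs: h(0) = 0, h′(0) = 2.

f: a_k = 2, 4, -4, 8, -20, 56, -168, 528, …
Substitute x→r, Dx→(1/r')Dx; clear ⇒ L₀.
Integrate: L := L₀·Dx.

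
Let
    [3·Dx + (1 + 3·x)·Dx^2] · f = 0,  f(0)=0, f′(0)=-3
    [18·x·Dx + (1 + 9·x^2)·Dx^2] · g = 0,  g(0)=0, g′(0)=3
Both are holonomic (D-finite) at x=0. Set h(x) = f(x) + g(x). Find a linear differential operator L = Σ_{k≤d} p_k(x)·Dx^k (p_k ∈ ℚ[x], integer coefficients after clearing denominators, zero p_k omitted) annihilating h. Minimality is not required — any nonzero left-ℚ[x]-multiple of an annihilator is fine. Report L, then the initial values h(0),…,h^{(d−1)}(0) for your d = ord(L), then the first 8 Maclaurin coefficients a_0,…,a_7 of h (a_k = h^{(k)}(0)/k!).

f: a_k = 0, -3, 9/2, -9, 81/4, -243/5, 243/2, -2187/7, …
g: a_k = 0, 3, 0, -9, 0, 243/5, 0, -2187/7, …
h₀=f+g: left-lcm gives L₀, ord ≤ 4.
L = (-18 - 162·x + 486·x^2 + 486·x^3)·Dx + (-12 - 36·x + 972·x^3 + 972·x^4)·Dx^2 + (-1 + 3·x + 18·x^2 + 54·x^3 + 243·x^4 + 243·x^5)·Dx^3  (order 3).
h: a_k = 0, 0, 9/2, -18, 81/4, 0, 243/2, -4374/7, …
ICs: h(0) = 0, h′(0) = 0, h′′(0) = 9.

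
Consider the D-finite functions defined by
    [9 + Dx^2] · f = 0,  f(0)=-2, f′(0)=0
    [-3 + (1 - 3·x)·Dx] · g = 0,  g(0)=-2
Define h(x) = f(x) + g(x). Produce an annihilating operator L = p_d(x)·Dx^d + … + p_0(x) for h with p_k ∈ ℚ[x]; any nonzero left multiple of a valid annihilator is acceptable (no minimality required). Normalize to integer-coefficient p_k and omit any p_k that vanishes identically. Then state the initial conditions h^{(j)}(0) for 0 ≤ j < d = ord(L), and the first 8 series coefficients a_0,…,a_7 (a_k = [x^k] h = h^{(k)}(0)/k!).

L = (-63 + 54·x - 81·x^2) + (9 - 45·x + 81·x^2 - 81·x^3)·Dx + (-7 + 6·x - 9·x^2)·Dx^2 + (1 - 5·x + 9·x^2 - 9·x^3)·Dx^3  (order 3).
h: a_k = -4, -6, -9, -54, -675/4, -486, -58239/40, -4374, …
ICs: h(0) = -4, h′(0) = -6, h′′(0) = -18.

f: a_k = -2, 0, 9, 0, -27/4, 0, 81/40, 0, …
g: a_k = -2, -6, -18, -54, -162, -486, -1458, -4374, …
Weyl lclm of L_f,L_g ⇒ L₀ (ord ≤ 3).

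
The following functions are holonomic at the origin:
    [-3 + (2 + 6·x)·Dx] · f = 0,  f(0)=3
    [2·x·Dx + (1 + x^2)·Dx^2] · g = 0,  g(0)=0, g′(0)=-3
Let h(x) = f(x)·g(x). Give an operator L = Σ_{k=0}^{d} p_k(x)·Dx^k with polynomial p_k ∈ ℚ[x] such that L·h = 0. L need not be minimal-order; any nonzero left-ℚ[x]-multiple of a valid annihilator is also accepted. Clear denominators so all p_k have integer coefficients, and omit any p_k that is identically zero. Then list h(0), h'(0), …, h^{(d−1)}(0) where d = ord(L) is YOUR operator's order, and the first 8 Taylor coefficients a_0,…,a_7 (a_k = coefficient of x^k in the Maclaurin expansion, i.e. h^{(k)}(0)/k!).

L = (27 - 12·x - 9·x^2) + (-12 - 28·x + 36·x^2 + 36·x^3)·Dx + (4 + 24·x + 40·x^2 + 24·x^3 + 36·x^4)·Dx^2  (order 2).
h: a_k = 0, -9, -27/2, 105/8, -171/16, 14913/640, -73521/1280, 4600791/35840, …
ICs: h(0) = 0, h′(0) = -9.

f: a_k = 3, 9/2, -27/8, 81/16, -1215/128, 5103/256, -45927/1024, 216513/2048, …
g: a_k = 0, -3, 0, 1, 0, -3/5, 0, 3/7, …
L₀ := L_f ⊗_s L_g (sym. prod.), ord ≤ 2.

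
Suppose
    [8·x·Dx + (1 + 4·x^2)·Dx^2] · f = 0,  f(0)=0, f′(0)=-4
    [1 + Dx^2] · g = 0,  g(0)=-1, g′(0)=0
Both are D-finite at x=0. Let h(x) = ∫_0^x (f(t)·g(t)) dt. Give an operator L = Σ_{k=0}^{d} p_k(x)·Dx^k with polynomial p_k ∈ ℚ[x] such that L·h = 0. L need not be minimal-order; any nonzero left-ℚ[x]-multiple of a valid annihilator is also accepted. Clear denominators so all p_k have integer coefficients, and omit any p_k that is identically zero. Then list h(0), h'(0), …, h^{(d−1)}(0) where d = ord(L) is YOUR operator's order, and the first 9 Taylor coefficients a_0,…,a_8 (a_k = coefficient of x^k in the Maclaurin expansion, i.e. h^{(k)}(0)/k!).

L = (85 + 944·x^2 + 416·x^4 + 256·x^6 + 256·x^8)·Dx + (144·x + 704·x^3 + 768·x^5 + 1024·x^7)·Dx^2 + (90 + 992·x^2 + 576·x^4 + 512·x^6 + 512·x^8)·Dx^3 + (144·x + 704·x^3 + 768·x^5 + 1024·x^7)·Dx^4 + (5 + 48·x^2 + 160·x^4 + 256·x^6 + 256·x^8)·Dx^5  (order 5).
h: a_k = 0, 0, 2, 0, -11/6, 0, 469/180, 0, -54431/10080, …
ICs: h(0) = 0, h′(0) = 0, h′′(0) = 4, h′′′(0) = 0, h′′′′(0) = -44.

f: a_k = 0, -4, 0, 16/3, 0, -64/5, 0, 256/7, 0, …
g: a_k = -1, 0, 1/2, 0, -1/24, 0, 1/720, 0, -1/40320, …
Product ⇒ symmetric product L₀, ord ≤ 4.
Integrate: L := L₀·Dx.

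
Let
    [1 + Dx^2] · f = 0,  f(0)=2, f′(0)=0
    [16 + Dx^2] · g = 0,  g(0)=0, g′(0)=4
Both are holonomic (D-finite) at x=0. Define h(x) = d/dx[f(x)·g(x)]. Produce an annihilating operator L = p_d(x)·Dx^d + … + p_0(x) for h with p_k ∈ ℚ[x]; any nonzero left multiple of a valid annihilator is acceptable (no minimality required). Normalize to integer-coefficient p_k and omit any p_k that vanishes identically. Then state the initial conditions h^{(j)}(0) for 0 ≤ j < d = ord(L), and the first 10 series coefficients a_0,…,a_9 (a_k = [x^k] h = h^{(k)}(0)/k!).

f: a_k = 2, 0, -1, 0, 1/12, 0, -1/360, 0, 1/20160, 0, …
g: a_k = 0, 4, 0, -32/3, 0, 128/15, 0, -1024/315, 0, 2048/2835, …
Sym-product of L_f,L_g gives L₀ (≤ ord 4).
Derive L from L₀ (diff closure).
L = 225 + 34·Dx^2 + Dx^4  (order 4).
h: a_k = 8, 0, -76, 0, 421/3, 0, -10039/90, 0, 246601/5040, 0, …
ICs: h(0) = 8, h′(0) = 0, h′′(0) = -152, h′′′(0) = 0.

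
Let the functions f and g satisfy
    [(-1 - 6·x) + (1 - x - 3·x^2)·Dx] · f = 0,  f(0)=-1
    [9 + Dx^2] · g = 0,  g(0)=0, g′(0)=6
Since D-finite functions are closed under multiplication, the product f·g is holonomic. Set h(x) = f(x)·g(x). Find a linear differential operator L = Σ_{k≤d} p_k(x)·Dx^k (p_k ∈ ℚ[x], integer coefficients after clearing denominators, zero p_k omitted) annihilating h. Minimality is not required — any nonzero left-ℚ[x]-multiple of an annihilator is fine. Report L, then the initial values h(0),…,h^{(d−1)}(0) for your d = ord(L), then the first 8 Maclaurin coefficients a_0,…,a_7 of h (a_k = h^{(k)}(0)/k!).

f: a_k = -1, -1, -4, -7, -19, -40, -97, -217, …
g: a_k = 0, 6, 0, -9, 0, 81/20, 0, -243/280, …
Sym-product of L_f,L_g gives L₀ (≤ ord 2).
L = (-3 + 9·x + 27·x^2) + (2 + 12·x)·Dx + (-1 + x + 3·x^2)·Dx^2  (order 2).
h: a_k = 0, -6, -6, -15, -33, -1641/20, -3621/20, -119373/280, …
ICs: h(0) = 0, h′(0) = -6.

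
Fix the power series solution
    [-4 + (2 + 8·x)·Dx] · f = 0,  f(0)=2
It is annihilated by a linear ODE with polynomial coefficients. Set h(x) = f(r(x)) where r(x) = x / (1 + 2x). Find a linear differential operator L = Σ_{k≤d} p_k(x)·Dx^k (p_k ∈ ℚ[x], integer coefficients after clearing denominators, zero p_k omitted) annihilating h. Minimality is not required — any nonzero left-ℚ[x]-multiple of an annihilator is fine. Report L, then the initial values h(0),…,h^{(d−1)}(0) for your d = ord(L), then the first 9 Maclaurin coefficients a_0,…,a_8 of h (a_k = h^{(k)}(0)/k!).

f: a_k = 2, 4, -4, 8, -20, 56, -168, 528, -1716, …
f∘r: x↦r, Dx↦Dx/r' in L_f ⇒ L₀.
L = -2 + (1 + 8·x + 12·x^2)·Dx  (order 1).
h: a_k = 2, 4, -12, 40, -148, 600, -2616, 12048, -57780, …
ICs: h(0) = 2.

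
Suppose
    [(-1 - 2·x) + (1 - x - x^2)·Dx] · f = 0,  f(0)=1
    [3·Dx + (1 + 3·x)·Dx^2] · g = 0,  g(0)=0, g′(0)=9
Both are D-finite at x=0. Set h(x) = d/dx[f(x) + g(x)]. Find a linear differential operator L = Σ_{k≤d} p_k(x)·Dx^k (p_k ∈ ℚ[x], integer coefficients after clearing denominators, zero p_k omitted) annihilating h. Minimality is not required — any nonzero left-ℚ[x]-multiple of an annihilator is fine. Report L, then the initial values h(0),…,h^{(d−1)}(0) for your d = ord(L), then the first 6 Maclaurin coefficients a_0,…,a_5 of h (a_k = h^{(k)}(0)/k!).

L = (126 + 342·x + 468·x^2 + 180·x^3 + 108·x^4) + (156·x + 576·x^2 + 672·x^3 + 378·x^4 + 180·x^5)·Dx + (-7 - 35·x - 29·x^2 + 63·x^3 + 99·x^4 + 93·x^5 + 36·x^6)·Dx^2  (order 2).
h: a_k = 10, -23, 90, -223, 769, -2109, …
ICs: h(0) = 10, h′(0) = -23.

f: a_k = 1, 1, 2, 3, 5, 8, …
g: a_k = 0, 9, -27/2, 27, -243/4, 729/5, …
h₀=f+g: left-lcm gives L₀, ord ≤ 3.
Differentiate: ansatz ord ≤ ord L₀ ⇒ L.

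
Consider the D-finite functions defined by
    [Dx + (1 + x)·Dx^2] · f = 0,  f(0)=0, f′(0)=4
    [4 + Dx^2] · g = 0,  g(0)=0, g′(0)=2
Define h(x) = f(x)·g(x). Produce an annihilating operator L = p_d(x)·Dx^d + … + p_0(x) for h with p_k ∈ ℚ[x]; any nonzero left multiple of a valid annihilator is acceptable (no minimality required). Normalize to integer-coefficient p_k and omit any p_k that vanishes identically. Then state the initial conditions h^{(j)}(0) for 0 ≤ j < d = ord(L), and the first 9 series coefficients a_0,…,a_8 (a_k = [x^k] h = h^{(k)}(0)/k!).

L = (168 + 864·x + 1456·x^2 + 1024·x^3 + 256·x^4) + (112 + 368·x + 384·x^2 + 128·x^3)·Dx + (102 + 464·x + 744·x^2 + 512·x^3 + 128·x^4)·Dx^2 + (28 + 92·x + 96·x^2 + 32·x^3)·Dx^3 + (15 + 62·x + 95·x^2 + 64·x^3 + 16·x^4)·Dx^4  (order 4).
h: a_k = 0, 0, 8, -4, -8/3, 2/3, 8/9, -8/15, 104/315, …
ICs: h(0) = 0, h′(0) = 0, h′′(0) = 16, h′′′(0) = -24.

f: a_k = 0, 4, -2, 4/3, -1, 4/5, -2/3, 4/7, -1/2, …
g: a_k = 0, 2, 0, -4/3, 0, 4/15, 0, -8/315, 0, …
Sym-product of L_f,L_g gives L₀ (≤ ord 4).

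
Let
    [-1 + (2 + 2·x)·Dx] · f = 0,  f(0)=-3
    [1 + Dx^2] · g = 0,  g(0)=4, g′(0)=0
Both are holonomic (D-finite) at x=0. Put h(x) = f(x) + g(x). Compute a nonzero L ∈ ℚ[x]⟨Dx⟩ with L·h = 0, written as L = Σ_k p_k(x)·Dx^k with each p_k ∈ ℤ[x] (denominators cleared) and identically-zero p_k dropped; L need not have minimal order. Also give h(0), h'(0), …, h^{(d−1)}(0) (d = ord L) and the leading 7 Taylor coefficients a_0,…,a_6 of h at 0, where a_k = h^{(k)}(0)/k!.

L = (-7 - 8·x - 4·x^2) + (6 + 22·x + 24·x^2 + 8·x^3)·Dx + (-7 - 8·x - 4·x^2)·Dx^2 + (6 + 22·x + 24·x^2 + 8·x^3)·Dx^3  (order 3).
h: a_k = 1, -3/2, -13/8, -3/16, 109/384, -21/256, 2579/46080, …
ICs: h(0) = 1, h′(0) = -3/2, h′′(0) = -13/4.

f: a_k = -3, -3/2, 3/8, -3/16, 15/128, -21/256, 63/1024, …
g: a_k = 4, 0, -2, 0, 1/6, 0, -1/180, …
L₀ := lclm(L_f,L_g); ord L₀ ≤ 1+2.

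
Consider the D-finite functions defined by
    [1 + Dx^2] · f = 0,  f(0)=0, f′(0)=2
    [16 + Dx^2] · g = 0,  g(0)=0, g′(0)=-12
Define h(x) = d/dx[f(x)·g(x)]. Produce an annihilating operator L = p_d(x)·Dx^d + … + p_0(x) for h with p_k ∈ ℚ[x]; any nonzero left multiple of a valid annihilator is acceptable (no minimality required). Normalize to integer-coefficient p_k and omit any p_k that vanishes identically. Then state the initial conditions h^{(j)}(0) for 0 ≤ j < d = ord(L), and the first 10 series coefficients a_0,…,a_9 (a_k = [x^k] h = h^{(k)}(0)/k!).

f: a_k = 0, 2, 0, -1/3, 0, 1/60, 0, -1/2520, 0, 1/181440, …
g: a_k = 0, -12, 0, 32, 0, -128/5, 0, 1024/105, 0, -2048/945, …
f·g: L₀ = L_f ⊗_s L_g, ord ≤ 2·2.
Derive L from L₀ (diff closure).
L = 225 + 34·Dx^2 + Dx^4  (order 4).
h: a_k = 0, -48, 0, 272, 0, -1862/5, 0, 24004/105, 0, -606661/7560, …
ICs: h(0) = 0, h′(0) = -48, h′′(0) = 0, h′′′(0) = 1632.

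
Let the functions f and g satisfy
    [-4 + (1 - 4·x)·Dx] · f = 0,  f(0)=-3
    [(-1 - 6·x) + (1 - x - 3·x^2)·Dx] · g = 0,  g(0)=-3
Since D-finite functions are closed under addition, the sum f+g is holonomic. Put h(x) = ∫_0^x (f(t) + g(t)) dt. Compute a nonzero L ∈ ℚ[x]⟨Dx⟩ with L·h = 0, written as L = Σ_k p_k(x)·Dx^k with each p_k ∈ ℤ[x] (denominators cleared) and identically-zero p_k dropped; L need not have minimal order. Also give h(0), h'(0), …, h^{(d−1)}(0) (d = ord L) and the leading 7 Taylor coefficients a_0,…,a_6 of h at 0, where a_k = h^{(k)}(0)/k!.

f: a_k = -3, -12, -48, -192, -768, -3072, -12288, …
g: a_k = -3, -3, -12, -21, -57, -120, -291, …
Sum ⇒ L₀ = lclm(L_f,L_g) in ℚ(x)⟨Dx⟩.
∫: right-multiply L₀ by Dx.
L = (-72·x + 72·x^2 - 96·x^3)·Dx + (8 - 6·x - 66·x^2 + 112·x^3 - 192·x^4)·Dx^2 + (-1 + 7·x - 15·x^2 + 10·x^3 + 20·x^4 - 48·x^5)·Dx^3  (order 3).
h: a_k = 0, -6, -15/2, -20, -213/4, -165, -532, …
ICs: h(0) = 0, h′(0) = -6, h′′(0) = -15.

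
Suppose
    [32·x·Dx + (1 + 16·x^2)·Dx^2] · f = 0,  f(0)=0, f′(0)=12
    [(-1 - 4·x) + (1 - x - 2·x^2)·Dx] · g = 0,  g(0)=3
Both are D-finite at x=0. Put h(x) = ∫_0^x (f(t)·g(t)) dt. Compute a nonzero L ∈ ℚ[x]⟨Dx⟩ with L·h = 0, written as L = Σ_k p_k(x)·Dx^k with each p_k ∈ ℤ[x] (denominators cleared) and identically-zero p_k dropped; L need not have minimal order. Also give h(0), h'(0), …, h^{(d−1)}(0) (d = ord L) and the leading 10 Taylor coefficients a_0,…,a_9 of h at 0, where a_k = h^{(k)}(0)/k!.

L = (4 + 32·x + 192·x^2)·Dx + (2 - 24·x + 64·x^2 + 192·x^3)·Dx^2 + (-1 + x - 14·x^2 + 16·x^3 + 32·x^4)·Dx^3  (order 3).
h: a_k = 0, 0, 18, 12, -21, -12/5, 1386/5, 8196/35, -140871/70, -9972/7, …
ICs: h(0) = 0, h′(0) = 0, h′′(0) = 36.

f: a_k = 0, 12, 0, -64, 0, 3072/5, 0, -49152/7, 0, 262144/3, …
g: a_k = 3, 3, 9, 15, 33, 63, 129, 255, 513, 1023, …
h₀=f·g: eliminate ⇒ L₀, order ≤ 2·1.
Integrate: L := L₀·Dx.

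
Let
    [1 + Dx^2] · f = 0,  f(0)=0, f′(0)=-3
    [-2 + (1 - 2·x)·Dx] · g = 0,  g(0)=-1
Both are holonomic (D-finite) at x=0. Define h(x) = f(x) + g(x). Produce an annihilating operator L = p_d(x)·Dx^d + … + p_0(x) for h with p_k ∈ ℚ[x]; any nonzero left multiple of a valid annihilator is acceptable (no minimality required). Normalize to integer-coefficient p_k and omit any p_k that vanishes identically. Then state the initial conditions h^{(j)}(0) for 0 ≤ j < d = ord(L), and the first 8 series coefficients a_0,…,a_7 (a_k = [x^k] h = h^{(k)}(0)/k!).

f: a_k = 0, -3, 0, 1/2, 0, -1/40, 0, 1/1680, …
g: a_k = -1, -2, -4, -8, -16, -32, -64, -128, …
f+g: L₀ = lclm(L_f,L_g), ord ≤ 2+1.
L = (-50 + 8·x - 8·x^2) + (9 - 22·x + 12·x^2 - 8·x^3)·Dx + (-50 + 8·x - 8·x^2)·Dx^2 + (9 - 22·x + 12·x^2 - 8·x^3)·Dx^3  (order 3).
h: a_k = -1, -5, -4, -15/2, -16, -1281/40, -64, -215039/1680, …
ICs: h(0) = -1, h′(0) = -5, h′′(0) = -8.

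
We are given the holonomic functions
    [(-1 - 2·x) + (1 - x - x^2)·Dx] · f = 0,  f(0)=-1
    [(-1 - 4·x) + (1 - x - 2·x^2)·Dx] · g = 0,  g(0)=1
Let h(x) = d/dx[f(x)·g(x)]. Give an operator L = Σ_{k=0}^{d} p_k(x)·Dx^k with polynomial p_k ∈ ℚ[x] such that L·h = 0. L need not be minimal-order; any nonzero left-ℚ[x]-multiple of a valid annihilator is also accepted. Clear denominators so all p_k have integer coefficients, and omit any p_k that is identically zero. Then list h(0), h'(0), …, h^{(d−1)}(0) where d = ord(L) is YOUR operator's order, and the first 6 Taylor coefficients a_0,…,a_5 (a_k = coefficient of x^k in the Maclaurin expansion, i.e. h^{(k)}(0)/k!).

f: a_k = -1, -1, -2, -3, -5, -8, …
g: a_k = 1, 1, 3, 5, 11, 21, …
h₀=f·g: eliminate ⇒ L₀, order ≤ 1·1.
Differentiate: ansatz ord ≤ ord L₀ ⇒ L.
L = (12 + 6·x - 36·x^2 - 112·x^3 + 36·x^4 + 180·x^5 + 80·x^6) + (-2 + 21·x^2 - 8·x^3 - 50·x^4 + 3·x^5 + 42·x^6 + 16·x^7)·Dx  (order 1).
h: a_k = -2, -12, -39, -120, -320, -822, …
ICs: h(0) = -2.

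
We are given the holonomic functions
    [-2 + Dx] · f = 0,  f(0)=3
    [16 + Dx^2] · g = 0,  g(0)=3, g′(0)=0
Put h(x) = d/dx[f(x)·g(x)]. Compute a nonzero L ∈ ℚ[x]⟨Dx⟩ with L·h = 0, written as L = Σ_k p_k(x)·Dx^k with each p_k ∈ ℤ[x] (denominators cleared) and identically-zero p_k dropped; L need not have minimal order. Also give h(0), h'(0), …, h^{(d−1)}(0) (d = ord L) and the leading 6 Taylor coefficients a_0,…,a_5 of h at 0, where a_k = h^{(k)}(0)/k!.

f: a_k = 3, 6, 6, 4, 2, 4/5, …
g: a_k = 3, 0, -24, 0, 32, 0, …
Sym-product of L_f,L_g gives L₀ (≤ ord 2).
h₀' ⇒ L via d/dx closure of L₀.
L = 20 - 4·Dx + Dx^2  (order 2).
h: a_k = 18, -108, -396, -168, 492, 2808/5, …
ICs: h(0) = 18, h′(0) = -108.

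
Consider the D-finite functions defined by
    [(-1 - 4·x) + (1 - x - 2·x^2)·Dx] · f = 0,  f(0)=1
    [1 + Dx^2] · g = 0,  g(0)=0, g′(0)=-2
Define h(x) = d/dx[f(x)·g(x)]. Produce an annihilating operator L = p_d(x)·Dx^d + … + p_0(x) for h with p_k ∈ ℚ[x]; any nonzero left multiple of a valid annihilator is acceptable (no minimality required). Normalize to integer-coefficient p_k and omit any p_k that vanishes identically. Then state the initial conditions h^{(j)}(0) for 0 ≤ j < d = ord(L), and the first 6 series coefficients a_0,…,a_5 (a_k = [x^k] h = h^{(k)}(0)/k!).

f: a_k = 1, 1, 3, 5, 11, 21, …
g: a_k = 0, -2, 0, 1/3, 0, -1/60, …
L₀ := L_f ⊗_s L_g (sym. prod.), ord ≤ 2.
Derive L from L₀ (diff closure).
L = (31 - 2·x - 3·x^2 + 4·x^3 + 4·x^4) + (10 + 42·x + 12·x^2 + 16·x^3)·Dx + (-3 + 2·x + 5·x^2 + 4·x^3 + 4·x^4)·Dx^2  (order 2).
h: a_k = -2, -4, -17, -116/3, -1261/12, -2421/10, …
ICs: h(0) = -2, h′(0) = -4.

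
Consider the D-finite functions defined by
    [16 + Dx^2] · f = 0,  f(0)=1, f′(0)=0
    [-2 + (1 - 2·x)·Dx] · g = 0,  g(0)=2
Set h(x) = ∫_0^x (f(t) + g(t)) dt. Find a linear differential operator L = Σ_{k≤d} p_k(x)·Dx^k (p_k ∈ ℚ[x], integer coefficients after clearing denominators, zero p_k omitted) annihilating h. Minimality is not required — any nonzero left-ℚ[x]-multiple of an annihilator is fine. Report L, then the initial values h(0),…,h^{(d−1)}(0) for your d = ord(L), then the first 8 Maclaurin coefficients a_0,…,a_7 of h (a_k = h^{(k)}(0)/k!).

f: a_k = 1, 0, -8, 0, 32/3, 0, -256/45, 0, …
g: a_k = 2, 4, 8, 16, 32, 64, 128, 256, …
L₀ := lclm(L_f,L_g); ord L₀ ≤ 2+1.
h=∫h₀ ⇒ L = L₀·Dx.
L = (-160 + 256·x - 256·x^2)·Dx + (48 - 224·x + 384·x^2 - 256·x^3)·Dx^2 + (-10 + 16·x - 16·x^2)·Dx^3 + (3 - 14·x + 24·x^2 - 16·x^3)·Dx^4  (order 4).
h: a_k = 0, 3, 2, 0, 4, 128/15, 32/3, 5504/315, …
ICs: h(0) = 0, h′(0) = 3, h′′(0) = 4, h′′′(0) = 0.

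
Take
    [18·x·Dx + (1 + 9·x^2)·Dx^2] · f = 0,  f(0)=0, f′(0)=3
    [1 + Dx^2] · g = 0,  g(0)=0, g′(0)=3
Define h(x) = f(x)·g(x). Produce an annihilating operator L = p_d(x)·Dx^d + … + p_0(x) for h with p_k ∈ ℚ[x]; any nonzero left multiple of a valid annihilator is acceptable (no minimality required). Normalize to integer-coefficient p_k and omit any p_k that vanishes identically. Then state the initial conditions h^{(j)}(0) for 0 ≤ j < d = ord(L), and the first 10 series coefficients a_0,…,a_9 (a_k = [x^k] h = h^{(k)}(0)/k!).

L = (370 + 9594·x^2 + 4131·x^4 + 2916·x^6 + 6561·x^8) + (684·x + 6804·x^3 + 8748·x^5 + 26244·x^7)·Dx + (380 + 9792·x^2 + 5346·x^4 + 5832·x^6 + 13122·x^8)·Dx^2 + (684·x + 6804·x^3 + 8748·x^5 + 26244·x^7)·Dx^3 + (10 + 198·x^2 + 1215·x^4 + 2916·x^6 + 6561·x^8)·Dx^4  (order 4).
h: a_k = 0, 0, 9, 0, -57/2, 0, 1203/8, 0, -15389/16, 0, …
ICs: h(0) = 0, h′(0) = 0, h′′(0) = 18, h′′′(0) = 0.

f: a_k = 0, 3, 0, -9, 0, 243/5, 0, -2187/7, 0, 2187, …
g: a_k = 0, 3, 0, -1/2, 0, 1/40, 0, -1/1680, 0, 1/120960, …
h₀=f·g: eliminate ⇒ L₀, order ≤ 2·2.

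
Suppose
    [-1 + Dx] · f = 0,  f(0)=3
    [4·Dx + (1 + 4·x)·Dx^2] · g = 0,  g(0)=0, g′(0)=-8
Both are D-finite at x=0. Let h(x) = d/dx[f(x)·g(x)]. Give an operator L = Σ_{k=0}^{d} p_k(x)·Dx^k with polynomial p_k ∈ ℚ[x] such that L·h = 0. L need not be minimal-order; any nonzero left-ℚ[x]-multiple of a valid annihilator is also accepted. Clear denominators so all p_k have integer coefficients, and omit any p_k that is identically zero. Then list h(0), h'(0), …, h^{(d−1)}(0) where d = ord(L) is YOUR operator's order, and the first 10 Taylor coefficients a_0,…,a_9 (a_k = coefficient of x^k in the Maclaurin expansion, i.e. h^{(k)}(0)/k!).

L = (25 - 24·x + 16·x^2) + (-22 + 32·x - 32·x^2)·Dx + (-3 - 8·x + 16·x^2)·Dx^2  (order 2).
h: a_k = -24, 48, -276, 1104, -4509, 18238, -2205587/30, 4436012/15, -665269331/560, 36044514901/7560, …
ICs: h(0) = -24, h′(0) = 48.

f: a_k = 3, 3, 3/2, 1/2, 1/8, 1/40, 1/240, 1/1680, 1/13440, 1/120960, …
g: a_k = 0, -8, 16, -128/3, 128, -2048/5, 4096/3, -32768/7, 16384, -524288/9, …
f·g: L₀ = L_f ⊗_s L_g, ord ≤ 1·2.
Differentiate: ansatz ord ≤ ord L₀ ⇒ L.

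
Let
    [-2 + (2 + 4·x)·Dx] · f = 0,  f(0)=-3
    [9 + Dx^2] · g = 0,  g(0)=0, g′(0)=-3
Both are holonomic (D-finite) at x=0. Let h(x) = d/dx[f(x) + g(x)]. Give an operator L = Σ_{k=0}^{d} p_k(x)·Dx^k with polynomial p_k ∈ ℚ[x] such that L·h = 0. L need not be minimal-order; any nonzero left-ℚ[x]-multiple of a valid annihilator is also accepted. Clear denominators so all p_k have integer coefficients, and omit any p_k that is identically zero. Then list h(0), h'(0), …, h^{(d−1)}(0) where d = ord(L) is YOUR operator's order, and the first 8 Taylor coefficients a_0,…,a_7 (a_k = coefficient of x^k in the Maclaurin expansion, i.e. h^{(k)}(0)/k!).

f: a_k = -3, -3, 3/2, -3/2, 15/8, -21/8, 63/16, -99/16, …
g: a_k = 0, -3, 0, 9/2, 0, -81/40, 0, 243/560, …
Weyl lclm of L_f,L_g ⇒ L₀ (ord ≤ 3).
h=h₀': d/dx-closure on L₀ ⇒ L.
L = (-18 - 27·x - 27·x^2) + (-9 - 45·x - 81·x^2 - 54·x^3)·Dx + (-2 - 3·x - 3·x^2)·Dx^2 + (-1 - 5·x - 9·x^2 - 6·x^3)·Dx^3  (order 3).
h: a_k = -6, 3, 9, 15/2, -93/4, 189/8, -1611/40, 1287/16, …
ICs: h(0) = -6, h′(0) = 3, h′′(0) = 18.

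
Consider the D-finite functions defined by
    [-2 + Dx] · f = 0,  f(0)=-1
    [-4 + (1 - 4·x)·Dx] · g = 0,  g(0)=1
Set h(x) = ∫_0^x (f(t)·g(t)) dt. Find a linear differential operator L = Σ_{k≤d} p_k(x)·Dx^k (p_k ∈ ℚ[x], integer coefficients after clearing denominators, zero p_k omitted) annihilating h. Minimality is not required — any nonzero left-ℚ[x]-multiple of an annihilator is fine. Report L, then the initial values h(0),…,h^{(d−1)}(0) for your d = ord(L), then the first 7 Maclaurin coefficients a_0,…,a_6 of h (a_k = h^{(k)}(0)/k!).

f: a_k = -1, -2, -2, -4/3, -2/3, -4/15, -4/45, …
g: a_k = 1, 4, 16, 64, 256, 1024, 4096, …
L₀ := L_f ⊗_s L_g (sym. prod.), ord ≤ 1.
h=∫₀ˣh₀: take L = L₀·Dx.
L = (6 - 8·x)·Dx + (-1 + 4·x)·Dx^2  (order 2).
h: a_k = 0, -1, -3, -26/3, -79/3, -422/5, -12662/45, …
ICs: h(0) = 0, h′(0) = -1.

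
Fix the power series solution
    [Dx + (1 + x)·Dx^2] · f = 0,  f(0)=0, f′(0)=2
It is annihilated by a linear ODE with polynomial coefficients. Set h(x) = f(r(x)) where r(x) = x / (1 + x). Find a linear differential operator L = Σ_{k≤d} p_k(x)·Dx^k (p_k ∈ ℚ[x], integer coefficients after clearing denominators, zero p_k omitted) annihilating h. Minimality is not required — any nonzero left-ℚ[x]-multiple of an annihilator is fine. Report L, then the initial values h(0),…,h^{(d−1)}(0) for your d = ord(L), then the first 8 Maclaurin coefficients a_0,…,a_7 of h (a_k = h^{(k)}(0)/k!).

f: a_k = 0, 2, -1, 2/3, -1/2, 2/5, -1/3, 2/7, …
Change of var in L_f (x↦r) gives L₀.
L = (3 + 4·x)·Dx + (1 + 3·x + 2·x^2)·Dx^2  (order 2).
h: a_k = 0, 2, -3, 14/3, -15/2, 62/5, -21, 254/7, …
ICs: h(0) = 0, h′(0) = 2.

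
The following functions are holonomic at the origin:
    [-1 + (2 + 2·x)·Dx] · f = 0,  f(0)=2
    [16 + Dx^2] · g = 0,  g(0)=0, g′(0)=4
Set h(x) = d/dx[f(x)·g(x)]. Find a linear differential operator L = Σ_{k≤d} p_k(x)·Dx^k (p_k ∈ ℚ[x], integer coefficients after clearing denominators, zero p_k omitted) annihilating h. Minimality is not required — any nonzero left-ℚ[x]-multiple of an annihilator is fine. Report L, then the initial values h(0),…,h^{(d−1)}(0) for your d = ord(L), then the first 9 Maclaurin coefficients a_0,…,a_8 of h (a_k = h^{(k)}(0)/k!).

L = (4733 + 17664·x + 25216·x^2 + 16384·x^3 + 4096·x^4) + (-244 - 756·x - 768·x^2 - 256·x^3)·Dx + (268 + 1048·x + 1548·x^2 + 1024·x^3 + 256·x^4)·Dx^2  (order 2).
h: a_k = 8, 8, -67, -122/3, 4661/48, 3561/80, -64235/1152, -212773/10080, 4467413/258048, …
ICs: h(0) = 8, h′(0) = 8.

f: a_k = 2, 1, -1/4, 1/8, -5/64, 7/128, -21/512, 33/1024, -429/16384, …
g: a_k = 0, 4, 0, -32/3, 0, 128/15, 0, -1024/315, 0, …
h₀=f·g: eliminate ⇒ L₀, order ≤ 1·2.
h₀' ⇒ L via d/dx closure of L₀.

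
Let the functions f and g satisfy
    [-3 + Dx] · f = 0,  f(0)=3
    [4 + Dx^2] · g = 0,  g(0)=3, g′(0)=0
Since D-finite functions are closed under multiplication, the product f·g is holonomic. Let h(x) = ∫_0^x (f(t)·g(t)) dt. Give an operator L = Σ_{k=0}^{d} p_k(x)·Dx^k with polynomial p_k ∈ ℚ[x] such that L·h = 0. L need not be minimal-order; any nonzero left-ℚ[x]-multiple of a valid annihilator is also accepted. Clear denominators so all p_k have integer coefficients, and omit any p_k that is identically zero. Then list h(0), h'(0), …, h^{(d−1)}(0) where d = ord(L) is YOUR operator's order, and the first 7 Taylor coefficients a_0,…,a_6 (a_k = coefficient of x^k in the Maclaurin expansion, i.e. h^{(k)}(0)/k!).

L = 13·Dx - 6·Dx^2 + Dx^3  (order 3).
h: a_k = 0, 9, 27/2, 15/2, -27/8, -357/40, -597/80, …
ICs: h(0) = 0, h′(0) = 9, h′′(0) = 27.

f: a_k = 3, 9, 27/2, 27/2, 81/8, 243/40, 243/80, …
g: a_k = 3, 0, -6, 0, 2, 0, -4/15, …
Sym-product of L_f,L_g gives L₀ (≤ ord 2).
Integrate: L := L₀·Dx.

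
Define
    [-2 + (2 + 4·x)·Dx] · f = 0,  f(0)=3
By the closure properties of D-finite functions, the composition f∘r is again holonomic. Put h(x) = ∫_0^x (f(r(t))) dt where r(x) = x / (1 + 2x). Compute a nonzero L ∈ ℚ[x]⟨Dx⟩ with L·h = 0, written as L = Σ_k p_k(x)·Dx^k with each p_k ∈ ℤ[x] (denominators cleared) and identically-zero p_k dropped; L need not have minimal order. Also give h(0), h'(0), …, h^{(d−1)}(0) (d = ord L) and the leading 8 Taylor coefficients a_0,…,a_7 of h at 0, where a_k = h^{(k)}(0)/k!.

f: a_k = 3, 3, -3/2, 3/2, -15/8, 21/8, -63/16, 99/16, …
Change of var in L_f (x↦r) gives L₀.
h=∫h₀ ⇒ L = L₀·Dx.
L = -Dx + (1 + 6·x + 8·x^2)·Dx^2  (order 2).
h: a_k = 0, 3, 3/2, -5/2, 39/8, -423/40, 399/16, -7059/112, …
ICs: h(0) = 0, h′(0) = 3.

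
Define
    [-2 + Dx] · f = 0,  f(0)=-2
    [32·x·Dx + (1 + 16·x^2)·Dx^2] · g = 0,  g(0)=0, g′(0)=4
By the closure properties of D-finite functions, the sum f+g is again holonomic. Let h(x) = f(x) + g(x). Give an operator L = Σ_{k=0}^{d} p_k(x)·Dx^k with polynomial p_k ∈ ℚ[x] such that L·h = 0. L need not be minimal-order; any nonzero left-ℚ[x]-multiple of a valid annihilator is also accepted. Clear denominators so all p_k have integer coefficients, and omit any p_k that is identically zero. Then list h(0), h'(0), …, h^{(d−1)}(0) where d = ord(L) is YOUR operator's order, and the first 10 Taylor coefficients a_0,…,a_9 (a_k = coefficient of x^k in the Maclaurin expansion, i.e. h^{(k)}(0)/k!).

L = (32 - 64·x - 1536·x^2 - 1024·x^3)·Dx + (-18 + 704·x^2 - 512·x^4)·Dx^2 + (1 + 16·x + 32·x^2 + 256·x^3 + 256·x^4)·Dx^3  (order 3).
h: a_k = -2, 0, -4, -24, -4/3, 3064/15, -8/45, -105328/45, -4/315, 82575352/2835, …
ICs: h(0) = -2, h′(0) = 0, h′′(0) = -8.

f: a_k = -2, -4, -4, -8/3, -4/3, -8/15, -8/45, -16/315, -4/315, -8/2835, …
g: a_k = 0, 4, 0, -64/3, 0, 1024/5, 0, -16384/7, 0, 262144/9, …
L₀ := lclm(L_f,L_g); ord L₀ ≤ 1+2.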